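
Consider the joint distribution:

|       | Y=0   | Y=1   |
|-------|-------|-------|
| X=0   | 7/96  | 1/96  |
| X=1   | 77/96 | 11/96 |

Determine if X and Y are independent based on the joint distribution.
Marginal P(X) (row sums):
  P(X=0) = 7/96 + 1/96 = 1/12
  P(X=1) = 77/96 + 11/96 = 11/12
Marginal P(Y) (column sums):
  P(Y=0) = 7/96 + 77/96 = 7/8
  P(Y=1) = 1/96 + 11/96 = 1/8

X and Y are independent iff P(X=i,Y=j) = P(X=i)·P(Y=j) for every cell.
  P(X=0)·P(Y=0) = 1/12 × 7/8 = 7/96 = P(X=0,Y=0) ✓
  P(X=0)·P(Y=1) = 1/12 × 1/8 = 1/96 = P(X=0,Y=1) ✓
  P(X=1)·P(Y=0) = 11/12 × 7/8 = 77/96 = P(X=1,Y=0) ✓
  P(X=1)·P(Y=1) = 11/12 × 1/8 = 11/96 = P(X=1,Y=1) ✓

Yes, X and Y are independent: every cell factors, so I(X;Y) = 0 bits.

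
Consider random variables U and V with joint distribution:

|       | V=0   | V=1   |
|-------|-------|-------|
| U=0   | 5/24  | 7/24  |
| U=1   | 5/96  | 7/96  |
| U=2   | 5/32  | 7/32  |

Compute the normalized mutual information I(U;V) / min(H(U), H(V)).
Marginal P(U) (row sums):
  P(U=0) = 5/24 + 7/24 = 1/2
  P(U=1) = 5/96 + 7/96 = 1/8
  P(U=2) = 5/32 + 7/32 = 3/8
Marginal P(V) (column sums):
  P(V=0) = 5/24 + 5/96 + 5/32 = 5/12
  P(V=1) = 7/24 + 7/96 + 7/32 = 7/12

H(U) = -[(1/2)·log₂(1/2) + (1/8)·log₂(1/8) + (3/8)·log₂(3/8)]
  = 0.5000 + 0.3750 + 0.5306
  = 1.4056 bits
H(V) = -[(5/12)·log₂(5/12) + (7/12)·log₂(7/12)]
  = 0.5263 + 0.4536
  = 0.9799 bits
H(U,V) = -[(5/24)·log₂(5/24) + (7/24)·log₂(7/24) + (5/96)·log₂(5/96) + (7/96)·log₂(7/96) + (5/32)·log₂(5/32) + (7/32)·log₂(7/32)]
  = 0.4715 + 0.5185 + 0.2220 + 0.2755 + 0.4184 + 0.4796
  = 2.3855 bits

I(U;V) = H(U) + H(V) - H(U,V)
  = 1.4056 + 0.9799 - 2.3855
  = 0.0000 bits

min(H(U), H(V)) = min(1.4056, 0.9799) = 0.9799 bits
Normalized MI = 0.0000 / 0.9799 = 0.0000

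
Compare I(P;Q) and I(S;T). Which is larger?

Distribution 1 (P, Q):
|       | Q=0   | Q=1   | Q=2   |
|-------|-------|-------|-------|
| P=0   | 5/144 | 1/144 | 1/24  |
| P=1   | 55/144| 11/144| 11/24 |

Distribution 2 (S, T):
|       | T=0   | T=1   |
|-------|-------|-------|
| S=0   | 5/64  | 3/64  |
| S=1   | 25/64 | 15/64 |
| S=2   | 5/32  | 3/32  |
Distribution 1 (P, Q):
Marginal P(P) (row sums):
  P(P=0) = 5/144 + 1/144 + 1/24 = 1/12
  P(P=1) = 55/144 + 11/144 + 11/24 = 11/12
Marginal P(Q) (column sums):
  P(Q=0) = 5/144 + 55/144 = 5/12
  P(Q=1) = 1/144 + 11/144 = 1/12
  P(Q=2) = 1/24 + 11/24 = 1/2

H(P) = -[(1/12)·log₂(1/12) + (11/12)·log₂(11/12)]
  = 0.2987 + 0.1151
  = 0.4138 bits
H(Q) = -[(5/12)·log₂(5/12) + (1/12)·log₂(1/12) + (1/2)·log₂(1/2)]
  = 0.5263 + 0.2987 + 0.5000
  = 1.3250 bits
H(P,Q) = -[(5/144)·log₂(5/144) + (1/144)·log₂(1/144) + (1/24)·log₂(1/24) + (55/144)·log₂(55/144) + (11/144)·log₂(11/144) + (11/24)·log₂(11/24)]
  = 0.1683 + 0.0498 + 0.1910 + 0.5304 + 0.2834 + 0.5159
  = 1.7388 bits

I(P;Q) = H(P) + H(Q) - H(P,Q)
  = 0.4138 + 1.3250 - 1.7388
  = 0.0000 bits

Distribution 2 (S, T):
Marginal P(S) (row sums):
  P(S=0) = 5/64 + 3/64 = 1/8
  P(S=1) = 25/64 + 15/64 = 5/8
  P(S=2) = 5/32 + 3/32 = 1/4
Marginal P(T) (column sums):
  P(T=0) = 5/64 + 25/64 + 5/32 = 5/8
  P(T=1) = 3/64 + 15/64 + 3/32 = 3/8

H(S) = -[(1/8)·log₂(1/8) + (5/8)·log₂(5/8) + (1/4)·log₂(1/4)]
  = 0.3750 + 0.4238 + 0.5000
  = 1.2988 bits
H(T) = -[(5/8)·log₂(5/8) + (3/8)·log₂(3/8)]
  = 0.4238 + 0.5306
  = 0.9544 bits
H(S,T) = -[(5/64)·log₂(5/64) + (3/64)·log₂(3/64) + (25/64)·log₂(25/64) + (15/64)·log₂(15/64) + (5/32)·log₂(5/32) + (3/32)·log₂(3/32)]
  = 0.2873 + 0.2070 + 0.5297 + 0.4906 + 0.4184 + 0.3202
  = 2.2532 bits

I(S;T) = H(S) + H(T) - H(S,T)
  = 1.2988 + 0.9544 - 2.2532
  = 0.0000 bits

Both joint tables factor as the product of their marginals, so I(P;Q) = I(S;T) = 0 bits: neither is larger (both pairs are independent).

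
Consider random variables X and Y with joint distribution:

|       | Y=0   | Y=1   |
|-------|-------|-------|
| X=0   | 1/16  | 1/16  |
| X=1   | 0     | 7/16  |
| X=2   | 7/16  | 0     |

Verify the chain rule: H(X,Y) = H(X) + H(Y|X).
Left side:
H(X,Y) = -[(1/16)·log₂(1/16) + (1/16)·log₂(1/16) + (7/16)·log₂(7/16) + (7/16)·log₂(7/16)]
  = 0.2500 + 0.2500 + 0.5218 + 0.5218
  = 1.5436 bits

Right side:
Marginal P(X) (row sums):
  P(X=0) = 1/16 + 1/16 = 1/8
  P(X=1) = 0 + 7/16 = 7/16
  P(X=2) = 7/16 + 0 = 7/16
H(X) = -[(1/8)·log₂(1/8) + (7/16)·log₂(7/16) + (7/16)·log₂(7/16)]
  = 0.3750 + 0.5218 + 0.5218
  = 1.4186 bits
H(Y|X) = -Σ P(X,Y)·log₂ P(Y|X), where P(Y|X) = P(X,Y) / P(X)
  (cells with P(X,Y) = 0 contribute 0)
  (X=0,Y=0): P(Y|X) = (1/16)/(1/8) = 1/2;  -(1/16)·log₂(1/2) = 0.0625
  (X=0,Y=1): P(Y|X) = (1/16)/(1/8) = 1/2;  -(1/16)·log₂(1/2) = 0.0625
  (X=1,Y=1): P(Y|X) = (7/16)/(7/16) = 1;  -(7/16)·log₂(1) = 0.0000
  (X=2,Y=0): P(Y|X) = (7/16)/(7/16) = 1;  -(7/16)·log₂(1) = 0.0000
H(Y|X) = 0.0625 + 0.0625 + 0.0000 + 0.0000
  = 0.1250 bits
H(X) + H(Y|X) = 1.4186 + 0.1250 = 1.5436 bits

Both sides equal 1.5436 bits, so the chain rule holds ✓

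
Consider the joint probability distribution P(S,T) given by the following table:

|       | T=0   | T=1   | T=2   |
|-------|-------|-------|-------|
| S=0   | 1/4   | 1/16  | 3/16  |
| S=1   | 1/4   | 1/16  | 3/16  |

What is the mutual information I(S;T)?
Marginal P(S) (row sums):
  P(S=0) = 1/4 + 1/16 + 3/16 = 1/2
  P(S=1) = 1/4 + 1/16 + 3/16 = 1/2
Marginal P(T) (column sums):
  P(T=0) = 1/4 + 1/4 = 1/2
  P(T=1) = 1/16 + 1/16 = 1/8
  P(T=2) = 3/16 + 3/16 = 3/8

H(S) = -[(1/2)·log₂(1/2) + (1/2)·log₂(1/2)]
  = 0.5000 + 0.5000
  = 1.0000 bits
H(T) = -[(1/2)·log₂(1/2) + (1/8)·log₂(1/8) + (3/8)·log₂(3/8)]
  = 0.5000 + 0.3750 + 0.5306
  = 1.4056 bits
H(S,T) = -[(1/4)·log₂(1/4) + (1/16)·log₂(1/16) + (3/16)·log₂(3/16) + (1/4)·log₂(1/4) + (1/16)·log₂(1/16) + (3/16)·log₂(3/16)]
  = 0.5000 + 0.2500 + 0.4528 + 0.5000 + 0.2500 + 0.4528
  = 2.4056 bits

I(S;T) = H(S) + H(T) - H(S,T)
  = 1.0000 + 1.4056 - 2.4056
  = 0.0000 bits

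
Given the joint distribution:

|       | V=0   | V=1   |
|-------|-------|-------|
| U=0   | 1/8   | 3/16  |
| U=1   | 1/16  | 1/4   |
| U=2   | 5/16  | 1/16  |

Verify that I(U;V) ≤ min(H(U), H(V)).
Marginal P(U) (row sums):
  P(U=0) = 1/8 + 3/16 = 5/16
  P(U=1) = 1/16 + 1/4 = 5/16
  P(U=2) = 5/16 + 1/16 = 3/8
Marginal P(V) (column sums):
  P(V=0) = 1/8 + 1/16 + 5/16 = 1/2
  P(V=1) = 3/16 + 1/4 + 1/16 = 1/2

H(U) = -[(5/16)·log₂(5/16) + (5/16)·log₂(5/16) + (3/8)·log₂(3/8)]
  = 0.5244 + 0.5244 + 0.5306
  = 1.5794 bits
H(V) = -[(1/2)·log₂(1/2) + (1/2)·log₂(1/2)]
  = 0.5000 + 0.5000
  = 1.0000 bits
H(U,V) = -[(1/8)·log₂(1/8) + (3/16)·log₂(3/16) + (1/16)·log₂(1/16) + (1/4)·log₂(1/4) + (5/16)·log₂(5/16) + (1/16)·log₂(1/16)]
  = 0.3750 + 0.4528 + 0.2500 + 0.5000 + 0.5244 + 0.2500
  = 2.3522 bits

I(U;V) = H(U) + H(V) - H(U,V)
  = 1.5794 + 1.0000 - 2.3522
  = 0.2272 bits

min(H(U), H(V)) = min(1.5794, 1.0000) = 1.0000 bits
Since 0.2272 ≤ 1.0000, the bound is satisfied ✓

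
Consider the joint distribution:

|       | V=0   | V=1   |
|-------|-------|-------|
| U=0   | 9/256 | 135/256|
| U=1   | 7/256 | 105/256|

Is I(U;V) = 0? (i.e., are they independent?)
Marginal P(U) (row sums):
  P(U=0) = 9/256 + 135/256 = 9/16
  P(U=1) = 7/256 + 105/256 = 7/16
Marginal P(V) (column sums):
  P(V=0) = 9/256 + 7/256 = 1/16
  P(V=1) = 135/256 + 105/256 = 15/16

U and V are independent iff P(U=i,V=j) = P(U=i)·P(V=j) for every cell.
  P(U=0)·P(V=0) = 9/16 × 1/16 = 9/256 = P(U=0,V=0) ✓
  P(U=0)·P(V=1) = 9/16 × 15/16 = 135/256 = P(U=0,V=1) ✓
  P(U=1)·P(V=0) = 7/16 × 1/16 = 7/256 = P(U=1,V=0) ✓
  P(U=1)·P(V=1) = 7/16 × 15/16 = 105/256 = P(U=1,V=1) ✓

Yes, U and V are independent: every cell factors, so I(U;V) = 0 bits.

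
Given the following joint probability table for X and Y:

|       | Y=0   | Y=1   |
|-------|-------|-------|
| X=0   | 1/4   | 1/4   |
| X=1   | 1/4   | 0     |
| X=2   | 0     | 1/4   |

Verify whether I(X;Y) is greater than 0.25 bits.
Marginal P(X) (row sums):
  P(X=0) = 1/4 + 1/4 = 1/2
  P(X=1) = 1/4 + 0 = 1/4
  P(X=2) = 0 + 1/4 = 1/4
Marginal P(Y) (column sums):
  P(Y=0) = 1/4 + 1/4 + 0 = 1/2
  P(Y=1) = 1/4 + 0 + 1/4 = 1/2

H(X) = -[(1/2)·log₂(1/2) + (1/4)·log₂(1/4) + (1/4)·log₂(1/4)]
  = 0.5000 + 0.5000 + 0.5000
  = 1.5000 bits
H(Y) = -[(1/2)·log₂(1/2) + (1/2)·log₂(1/2)]
  = 0.5000 + 0.5000
  = 1.0000 bits
H(X,Y) = -[(1/4)·log₂(1/4) + (1/4)·log₂(1/4) + (1/4)·log₂(1/4) + (1/4)·log₂(1/4)]
  = 0.5000 + 0.5000 + 0.5000 + 0.5000
  = 2.0000 bits

I(X;Y) = H(X) + H(Y) - H(X,Y)
  = 1.5000 + 1.0000 - 2.0000
  = 0.5000 bits

Yes. I(X;Y) = 0.5000 bits, which is > 0.25 bits.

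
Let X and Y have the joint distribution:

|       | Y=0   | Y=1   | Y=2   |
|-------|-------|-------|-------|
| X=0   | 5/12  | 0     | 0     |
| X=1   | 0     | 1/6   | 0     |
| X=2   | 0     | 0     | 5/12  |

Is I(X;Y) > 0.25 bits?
Marginal P(X) (row sums):
  P(X=0) = 5/12 + 0 + 0 = 5/12
  P(X=1) = 0 + 1/6 + 0 = 1/6
  P(X=2) = 0 + 0 + 5/12 = 5/12
Marginal P(Y) (column sums):
  P(Y=0) = 5/12 + 0 + 0 = 5/12
  P(Y=1) = 0 + 1/6 + 0 = 1/6
  P(Y=2) = 0 + 0 + 5/12 = 5/12

H(X) = -[(5/12)·log₂(5/12) + (1/6)·log₂(1/6) + (5/12)·log₂(5/12)]
  = 0.5263 + 0.4308 + 0.5263
  = 1.4834 bits
H(Y) = -[(5/12)·log₂(5/12) + (1/6)·log₂(1/6) + (5/12)·log₂(5/12)]
  = 0.5263 + 0.4308 + 0.5263
  = 1.4834 bits
H(X,Y) = -[(5/12)·log₂(5/12) + (1/6)·log₂(1/6) + (5/12)·log₂(5/12)]
  = 0.5263 + 0.4308 + 0.5263
  = 1.4834 bits

I(X;Y) = H(X) + H(Y) - H(X,Y)
  = 1.4834 + 1.4834 - 1.4834
  = 1.4834 bits

Yes. I(X;Y) = 1.4834 bits, which is > 0.25 bits.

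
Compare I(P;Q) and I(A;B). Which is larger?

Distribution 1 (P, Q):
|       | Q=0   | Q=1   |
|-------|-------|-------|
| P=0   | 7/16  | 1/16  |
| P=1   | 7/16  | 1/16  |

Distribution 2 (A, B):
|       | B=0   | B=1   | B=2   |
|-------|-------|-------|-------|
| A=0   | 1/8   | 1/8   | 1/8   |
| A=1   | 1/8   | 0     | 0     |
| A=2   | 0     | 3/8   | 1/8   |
Distribution 1 (P, Q):
Marginal P(P) (row sums):
  P(P=0) = 7/16 + 1/16 = 1/2
  P(P=1) = 7/16 + 1/16 = 1/2
Marginal P(Q) (column sums):
  P(Q=0) = 7/16 + 7/16 = 7/8
  P(Q=1) = 1/16 + 1/16 = 1/8

H(P) = -[(1/2)·log₂(1/2) + (1/2)·log₂(1/2)]
  = 0.5000 + 0.5000
  = 1.0000 bits
H(Q) = -[(7/8)·log₂(7/8) + (1/8)·log₂(1/8)]
  = 0.1686 + 0.3750
  = 0.5436 bits
H(P,Q) = -[(7/16)·log₂(7/16) + (1/16)·log₂(1/16) + (7/16)·log₂(7/16) + (1/16)·log₂(1/16)]
  = 0.5218 + 0.2500 + 0.5218 + 0.2500
  = 1.5436 bits

I(P;Q) = H(P) + H(Q) - H(P,Q)
  = 1.0000 + 0.5436 - 1.5436
  = 0.0000 bits

Distribution 2 (A, B):
Marginal P(A) (row sums):
  P(A=0) = 1/8 + 1/8 + 1/8 = 3/8
  P(A=1) = 1/8 + 0 + 0 = 1/8
  P(A=2) = 0 + 3/8 + 1/8 = 1/2
Marginal P(B) (column sums):
  P(B=0) = 1/8 + 1/8 + 0 = 1/4
  P(B=1) = 1/8 + 0 + 3/8 = 1/2
  P(B=2) = 1/8 + 0 + 1/8 = 1/4

H(A) = -[(3/8)·log₂(3/8) + (1/8)·log₂(1/8) + (1/2)·log₂(1/2)]
  = 0.5306 + 0.3750 + 0.5000
  = 1.4056 bits
H(B) = -[(1/4)·log₂(1/4) + (1/2)·log₂(1/2) + (1/4)·log₂(1/4)]
  = 0.5000 + 0.5000 + 0.5000
  = 1.5000 bits
H(A,B) = -[(1/8)·log₂(1/8) + (1/8)·log₂(1/8) + (1/8)·log₂(1/8) + (1/8)·log₂(1/8) + (3/8)·log₂(3/8) + (1/8)·log₂(1/8)]
  = 0.3750 + 0.3750 + 0.3750 + 0.3750 + 0.5306 + 0.3750
  = 2.4056 bits

I(A;B) = H(A) + H(B) - H(A,B)
  = 1.4056 + 1.5000 - 2.4056
  = 0.5000 bits

I(A;B) = 0.5000 bits > I(P;Q) = 0.0000 bits, so (A, B) has the higher mutual information (stronger dependence).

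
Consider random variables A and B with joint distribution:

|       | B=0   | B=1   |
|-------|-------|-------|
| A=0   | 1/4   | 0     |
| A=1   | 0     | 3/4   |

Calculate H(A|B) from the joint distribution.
Marginal P(B) (column sums):
  P(B=0) = 1/4 + 0 = 1/4
  P(B=1) = 0 + 3/4 = 3/4

H(A|B) = -Σ P(A,B)·log₂ P(A|B), where P(A|B) = P(A,B) / P(B)
  (cells with P(A,B) = 0 contribute 0)
  (A=0,B=0): P(A|B) = (1/4)/(1/4) = 1;  -(1/4)·log₂(1) = 0.0000
  (A=1,B=1): P(A|B) = (3/4)/(3/4) = 1;  -(3/4)·log₂(1) = 0.0000
H(A|B) = 0.0000 + 0.0000
  = 0.0000 bits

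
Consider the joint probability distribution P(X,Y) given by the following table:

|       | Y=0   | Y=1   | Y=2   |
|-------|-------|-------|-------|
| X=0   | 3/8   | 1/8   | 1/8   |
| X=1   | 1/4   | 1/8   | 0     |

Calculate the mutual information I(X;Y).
Marginal P(X) (row sums):
  P(X=0) = 3/8 + 1/8 + 1/8 = 5/8
  P(X=1) = 1/4 + 1/8 + 0 = 3/8
Marginal P(Y) (column sums):
  P(Y=0) = 3/8 + 1/4 = 5/8
  P(Y=1) = 1/8 + 1/8 = 1/4
  P(Y=2) = 1/8 + 0 = 1/8

H(X) = -[(5/8)·log₂(5/8) + (3/8)·log₂(3/8)]
  = 0.4238 + 0.5306
  = 0.9544 bits
H(Y) = -[(5/8)·log₂(5/8) + (1/4)·log₂(1/4) + (1/8)·log₂(1/8)]
  = 0.4238 + 0.5000 + 0.3750
  = 1.2988 bits
H(X,Y) = -[(3/8)·log₂(3/8) + (1/8)·log₂(1/8) + (1/8)·log₂(1/8) + (1/4)·log₂(1/4) + (1/8)·log₂(1/8)]
  = 0.5306 + 0.3750 + 0.3750 + 0.5000 + 0.3750
  = 2.1556 bits

I(X;Y) = H(X) + H(Y) - H(X,Y)
  = 0.9544 + 1.2988 - 2.1556
  = 0.0976 bits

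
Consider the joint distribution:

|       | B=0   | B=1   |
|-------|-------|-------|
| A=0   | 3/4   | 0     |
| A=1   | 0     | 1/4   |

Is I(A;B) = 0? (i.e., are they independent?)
Marginal P(A) (row sums):
  P(A=0) = 3/4 + 0 = 3/4
  P(A=1) = 0 + 1/4 = 1/4
Marginal P(B) (column sums):
  P(B=0) = 3/4 + 0 = 3/4
  P(B=1) = 0 + 1/4 = 1/4

A and B are independent iff P(A=i,B=j) = P(A=i)·P(B=j) for every cell.
  P(A=0)·P(B=0) = 3/4 × 3/4 = 9/16, but P(A=0,B=0) = 3/4 ✗

No, A and B are not independent. Quantitatively, I(A;B) > 0:

H(A) = -[(3/4)·log₂(3/4) + (1/4)·log₂(1/4)]
  = 0.3113 + 0.5000
  = 0.8113 bits
H(B) = -[(3/4)·log₂(3/4) + (1/4)·log₂(1/4)]
  = 0.3113 + 0.5000
  = 0.8113 bits
H(A,B) = -[(3/4)·log₂(3/4) + (1/4)·log₂(1/4)]
  = 0.3113 + 0.5000
  = 0.8113 bits
I(A;B) = H(A) + H(B) - H(A,B) = 0.8113 + 0.8113 - 0.8113 = 0.8113 bits > 0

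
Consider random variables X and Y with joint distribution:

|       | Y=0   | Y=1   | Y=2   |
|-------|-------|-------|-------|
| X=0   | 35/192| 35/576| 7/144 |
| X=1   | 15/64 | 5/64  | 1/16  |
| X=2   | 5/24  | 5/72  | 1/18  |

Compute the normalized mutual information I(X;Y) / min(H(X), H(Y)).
Marginal P(X) (row sums):
  P(X=0) = 35/192 + 35/576 + 7/144 = 7/24
  P(X=1) = 15/64 + 5/64 + 1/16 = 3/8
  P(X=2) = 5/24 + 5/72 + 1/18 = 1/3
Marginal P(Y) (column sums):
  P(Y=0) = 35/192 + 15/64 + 5/24 = 5/8
  P(Y=1) = 35/576 + 5/64 + 5/72 = 5/24
  P(Y=2) = 7/144 + 1/16 + 1/18 = 1/6

H(X) = -[(7/24)·log₂(7/24) + (3/8)·log₂(3/8) + (1/3)·log₂(1/3)]
  = 0.5185 + 0.5306 + 0.5283
  = 1.5774 bits
H(Y) = -[(5/8)·log₂(5/8) + (5/24)·log₂(5/24) + (1/6)·log₂(1/6)]
  = 0.4238 + 0.4715 + 0.4308
  = 1.3261 bits
H(X,Y) = -[(35/192)·log₂(35/192) + (35/576)·log₂(35/576) + (7/144)·log₂(7/144) + (15/64)·log₂(15/64) + (5/64)·log₂(5/64) + (1/16)·log₂(1/16) + (5/24)·log₂(5/24) + (5/72)·log₂(5/72) + (1/18)·log₂(1/18)]
  = 0.4476 + 0.2455 + 0.2121 + 0.4906 + 0.2873 + 0.2500 + 0.4715 + 0.2672 + 0.2317
  = 2.9035 bits

I(X;Y) = H(X) + H(Y) - H(X,Y)
  = 1.5774 + 1.3261 - 2.9035
  = 0.0000 bits

min(H(X), H(Y)) = min(1.5774, 1.3261) = 1.3261 bits
Normalized MI = 0.0000 / 1.3261 = 0.0000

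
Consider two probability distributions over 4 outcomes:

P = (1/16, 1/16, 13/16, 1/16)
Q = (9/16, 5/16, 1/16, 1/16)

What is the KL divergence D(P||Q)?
D(P||Q) = Σ P(i) log₂(P(i)/Q(i))
  i=0: (1/16) × log₂((1/16)/(9/16)) = (1/16) × log₂(1/9) = -0.1981
  i=1: (1/16) × log₂((1/16)/(5/16)) = (1/16) × log₂(1/5) = -0.1451
  i=2: (13/16) × log₂((13/16)/(1/16)) = (13/16) × log₂(13) = 3.0066
  i=3: (1/16) × log₂((1/16)/(1/16)) = (1/16) × log₂(1) = 0.0000
D(P||Q) = -0.1981 - 0.1451 + 3.0066 + 0.0000
  = 2.6634 bits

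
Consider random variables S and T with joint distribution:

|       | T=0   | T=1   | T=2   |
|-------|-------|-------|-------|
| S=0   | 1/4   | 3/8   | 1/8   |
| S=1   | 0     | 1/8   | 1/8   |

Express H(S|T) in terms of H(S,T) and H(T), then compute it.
H(S|T) = H(S,T) - H(T)

Marginal P(T) (column sums):
  P(T=0) = 1/4 + 0 = 1/4
  P(T=1) = 3/8 + 1/8 = 1/2
  P(T=2) = 1/8 + 1/8 = 1/4

H(S,T) = -[(1/4)·log₂(1/4) + (3/8)·log₂(3/8) + (1/8)·log₂(1/8) + (1/8)·log₂(1/8) + (1/8)·log₂(1/8)]
  = 0.5000 + 0.5306 + 0.3750 + 0.3750 + 0.3750
  = 2.1556 bits
H(T) = -[(1/4)·log₂(1/4) + (1/2)·log₂(1/2) + (1/4)·log₂(1/4)]
  = 0.5000 + 0.5000 + 0.5000
  = 1.5000 bits

H(S|T) = 2.1556 - 1.5000 = 0.6556 bits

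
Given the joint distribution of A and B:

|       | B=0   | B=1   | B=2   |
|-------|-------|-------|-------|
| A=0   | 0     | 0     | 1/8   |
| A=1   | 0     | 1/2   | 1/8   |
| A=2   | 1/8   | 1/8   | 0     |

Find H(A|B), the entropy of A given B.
Marginal P(B) (column sums):
  P(B=0) = 0 + 0 + 1/8 = 1/8
  P(B=1) = 0 + 1/2 + 1/8 = 5/8
  P(B=2) = 1/8 + 1/8 + 0 = 1/4

H(A|B) = -Σ P(A,B)·log₂ P(A|B), where P(A|B) = P(A,B) / P(B)
  (cells with P(A,B) = 0 contribute 0)
  (A=0,B=2): P(A|B) = (1/8)/(1/4) = 1/2;  -(1/8)·log₂(1/2) = 0.1250
  (A=1,B=1): P(A|B) = (1/2)/(5/8) = 4/5;  -(1/2)·log₂(4/5) = 0.1610
  (A=1,B=2): P(A|B) = (1/8)/(1/4) = 1/2;  -(1/8)·log₂(1/2) = 0.1250
  (A=2,B=0): P(A|B) = (1/8)/(1/8) = 1;  -(1/8)·log₂(1) = 0.0000
  (A=2,B=1): P(A|B) = (1/8)/(5/8) = 1/5;  -(1/8)·log₂(1/5) = 0.2902
H(A|B) = 0.1250 + 0.1610 + 0.1250 + 0.0000 + 0.2902
  = 0.7012 bits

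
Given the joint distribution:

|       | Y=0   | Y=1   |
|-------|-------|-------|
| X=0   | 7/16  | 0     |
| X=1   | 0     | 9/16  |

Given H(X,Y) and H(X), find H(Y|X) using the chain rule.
From the chain rule: H(X,Y) = H(X) + H(Y|X)
Therefore: H(Y|X) = H(X,Y) - H(X)

H(X,Y) = -[(7/16)·log₂(7/16) + (9/16)·log₂(9/16)]
  = 0.5218 + 0.4669
  = 0.9887 bits
Marginal P(X) (row sums):
  P(X=0) = 7/16 + 0 = 7/16
  P(X=1) = 0 + 9/16 = 9/16
H(X) = -[(7/16)·log₂(7/16) + (9/16)·log₂(9/16)]
  = 0.5218 + 0.4669
  = 0.9887 bits

H(Y|X) = 0.9887 - 0.9887 = 0.0000 bits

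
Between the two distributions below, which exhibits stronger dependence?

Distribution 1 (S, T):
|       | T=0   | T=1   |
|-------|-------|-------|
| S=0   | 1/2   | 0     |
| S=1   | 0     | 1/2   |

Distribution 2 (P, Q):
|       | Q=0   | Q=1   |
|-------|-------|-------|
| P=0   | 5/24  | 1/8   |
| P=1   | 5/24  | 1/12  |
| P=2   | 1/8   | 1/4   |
Distribution 1 (S, T):
Marginal P(S) (row sums):
  P(S=0) = 1/2 + 0 = 1/2
  P(S=1) = 0 + 1/2 = 1/2
Marginal P(T) (column sums):
  P(T=0) = 1/2 + 0 = 1/2
  P(T=1) = 0 + 1/2 = 1/2

H(S) = -[(1/2)·log₂(1/2) + (1/2)·log₂(1/2)]
  = 0.5000 + 0.5000
  = 1.0000 bits
H(T) = -[(1/2)·log₂(1/2) + (1/2)·log₂(1/2)]
  = 0.5000 + 0.5000
  = 1.0000 bits
H(S,T) = -[(1/2)·log₂(1/2) + (1/2)·log₂(1/2)]
  = 0.5000 + 0.5000
  = 1.0000 bits

I(S;T) = H(S) + H(T) - H(S,T)
  = 1.0000 + 1.0000 - 1.0000
  = 1.0000 bits

Distribution 2 (P, Q):
Marginal P(P) (row sums):
  P(P=0) = 5/24 + 1/8 = 1/3
  P(P=1) = 5/24 + 1/12 = 7/24
  P(P=2) = 1/8 + 1/4 = 3/8
Marginal P(Q) (column sums):
  P(Q=0) = 5/24 + 5/24 + 1/8 = 13/24
  P(Q=1) = 1/8 + 1/12 + 1/4 = 11/24

H(P) = -[(1/3)·log₂(1/3) + (7/24)·log₂(7/24) + (3/8)·log₂(3/8)]
  = 0.5283 + 0.5185 + 0.5306
  = 1.5774 bits
H(Q) = -[(13/24)·log₂(13/24) + (11/24)·log₂(11/24)]
  = 0.4791 + 0.5159
  = 0.9950 bits
H(P,Q) = -[(5/24)·log₂(5/24) + (1/8)·log₂(1/8) + (5/24)·log₂(5/24) + (1/12)·log₂(1/12) + (1/8)·log₂(1/8) + (1/4)·log₂(1/4)]
  = 0.4715 + 0.3750 + 0.4715 + 0.2987 + 0.3750 + 0.5000
  = 2.4917 bits

I(P;Q) = H(P) + H(Q) - H(P,Q)
  = 1.5774 + 0.9950 - 2.4917
  = 0.0807 bits

I(S;T) = 1.0000 bits > I(P;Q) = 0.0807 bits, so (S, T) has the higher mutual information (stronger dependence).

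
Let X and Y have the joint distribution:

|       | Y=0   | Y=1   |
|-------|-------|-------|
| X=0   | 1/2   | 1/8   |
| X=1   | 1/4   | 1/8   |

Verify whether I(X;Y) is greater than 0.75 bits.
Marginal P(X) (row sums):
  P(X=0) = 1/2 + 1/8 = 5/8
  P(X=1) = 1/4 + 1/8 = 3/8
Marginal P(Y) (column sums):
  P(Y=0) = 1/2 + 1/4 = 3/4
  P(Y=1) = 1/8 + 1/8 = 1/4

H(X) = -[(5/8)·log₂(5/8) + (3/8)·log₂(3/8)]
  = 0.4238 + 0.5306
  = 0.9544 bits
H(Y) = -[(3/4)·log₂(3/4) + (1/4)·log₂(1/4)]
  = 0.3113 + 0.5000
  = 0.8113 bits
H(X,Y) = -[(1/2)·log₂(1/2) + (1/8)·log₂(1/8) + (1/4)·log₂(1/4) + (1/8)·log₂(1/8)]
  = 0.5000 + 0.3750 + 0.5000 + 0.3750
  = 1.7500 bits

I(X;Y) = H(X) + H(Y) - H(X,Y)
  = 0.9544 + 0.8113 - 1.7500
  = 0.0157 bits

No. I(X;Y) = 0.0157 bits, which is ≤ 0.75 bits.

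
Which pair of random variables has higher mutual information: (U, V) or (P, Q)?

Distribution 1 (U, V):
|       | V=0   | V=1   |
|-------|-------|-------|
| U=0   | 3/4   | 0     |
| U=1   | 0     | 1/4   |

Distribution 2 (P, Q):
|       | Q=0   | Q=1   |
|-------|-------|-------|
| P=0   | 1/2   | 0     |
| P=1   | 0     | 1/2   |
Distribution 1 (U, V):
Marginal P(U) (row sums):
  P(U=0) = 3/4 + 0 = 3/4
  P(U=1) = 0 + 1/4 = 1/4
Marginal P(V) (column sums):
  P(V=0) = 3/4 + 0 = 3/4
  P(V=1) = 0 + 1/4 = 1/4

H(U) = -[(3/4)·log₂(3/4) + (1/4)·log₂(1/4)]
  = 0.3113 + 0.5000
  = 0.8113 bits
H(V) = -[(3/4)·log₂(3/4) + (1/4)·log₂(1/4)]
  = 0.3113 + 0.5000
  = 0.8113 bits
H(U,V) = -[(3/4)·log₂(3/4) + (1/4)·log₂(1/4)]
  = 0.3113 + 0.5000
  = 0.8113 bits

I(U;V) = H(U) + H(V) - H(U,V)
  = 0.8113 + 0.8113 - 0.8113
  = 0.8113 bits

Distribution 2 (P, Q):
Marginal P(P) (row sums):
  P(P=0) = 1/2 + 0 = 1/2
  P(P=1) = 0 + 1/2 = 1/2
Marginal P(Q) (column sums):
  P(Q=0) = 1/2 + 0 = 1/2
  P(Q=1) = 0 + 1/2 = 1/2

H(P) = -[(1/2)·log₂(1/2) + (1/2)·log₂(1/2)]
  = 0.5000 + 0.5000
  = 1.0000 bits
H(Q) = -[(1/2)·log₂(1/2) + (1/2)·log₂(1/2)]
  = 0.5000 + 0.5000
  = 1.0000 bits
H(P,Q) = -[(1/2)·log₂(1/2) + (1/2)·log₂(1/2)]
  = 0.5000 + 0.5000
  = 1.0000 bits

I(P;Q) = H(P) + H(Q) - H(P,Q)
  = 1.0000 + 1.0000 - 1.0000
  = 1.0000 bits

I(P;Q) = 1.0000 bits > I(U;V) = 0.8113 bits, so (P, Q) has the higher mutual information (stronger dependence).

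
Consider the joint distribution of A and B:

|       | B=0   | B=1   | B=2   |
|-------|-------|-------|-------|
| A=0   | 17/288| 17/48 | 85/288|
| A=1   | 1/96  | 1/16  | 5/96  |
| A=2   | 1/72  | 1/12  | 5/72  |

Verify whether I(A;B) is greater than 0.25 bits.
Marginal P(A) (row sums):
  P(A=0) = 17/288 + 17/48 + 85/288 = 17/24
  P(A=1) = 1/96 + 1/16 + 5/96 = 1/8
  P(A=2) = 1/72 + 1/12 + 5/72 = 1/6
Marginal P(B) (column sums):
  P(B=0) = 17/288 + 1/96 + 1/72 = 1/12
  P(B=1) = 17/48 + 1/16 + 1/12 = 1/2
  P(B=2) = 85/288 + 5/96 + 5/72 = 5/12

H(A) = -[(17/24)·log₂(17/24) + (1/8)·log₂(1/8) + (1/6)·log₂(1/6)]
  = 0.3524 + 0.3750 + 0.4308
  = 1.1582 bits
H(B) = -[(1/12)·log₂(1/12) + (1/2)·log₂(1/2) + (5/12)·log₂(5/12)]
  = 0.2987 + 0.5000 + 0.5263
  = 1.3250 bits
H(A,B) = -[(17/288)·log₂(17/288) + (17/48)·log₂(17/48) + (85/288)·log₂(85/288) + (1/96)·log₂(1/96) + (1/16)·log₂(1/16) + (5/96)·log₂(5/96) + (1/72)·log₂(1/72) + (1/12)·log₂(1/12) + (5/72)·log₂(5/72)]
  = 0.2410 + 0.5304 + 0.5196 + 0.0686 + 0.2500 + 0.2220 + 0.0857 + 0.2987 + 0.2672
  = 2.4832 bits

I(A;B) = H(A) + H(B) - H(A,B)
  = 1.1582 + 1.3250 - 2.4832
  = 0.0000 bits

No. I(A;B) = 0.0000 bits, which is ≤ 0.25 bits.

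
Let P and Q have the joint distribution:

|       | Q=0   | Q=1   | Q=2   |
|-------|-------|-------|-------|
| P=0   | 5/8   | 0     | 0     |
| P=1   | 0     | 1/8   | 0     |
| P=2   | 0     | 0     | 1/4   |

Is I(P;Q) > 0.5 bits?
Marginal P(P) (row sums):
  P(P=0) = 5/8 + 0 + 0 = 5/8
  P(P=1) = 0 + 1/8 + 0 = 1/8
  P(P=2) = 0 + 0 + 1/4 = 1/4
Marginal P(Q) (column sums):
  P(Q=0) = 5/8 + 0 + 0 = 5/8
  P(Q=1) = 0 + 1/8 + 0 = 1/8
  P(Q=2) = 0 + 0 + 1/4 = 1/4

H(P) = -[(5/8)·log₂(5/8) + (1/8)·log₂(1/8) + (1/4)·log₂(1/4)]
  = 0.4238 + 0.3750 + 0.5000
  = 1.2988 bits
H(Q) = -[(5/8)·log₂(5/8) + (1/8)·log₂(1/8) + (1/4)·log₂(1/4)]
  = 0.4238 + 0.3750 + 0.5000
  = 1.2988 bits
H(P,Q) = -[(5/8)·log₂(5/8) + (1/8)·log₂(1/8) + (1/4)·log₂(1/4)]
  = 0.4238 + 0.3750 + 0.5000
  = 1.2988 bits

I(P;Q) = H(P) + H(Q) - H(P,Q)
  = 1.2988 + 1.2988 - 1.2988
  = 1.2988 bits

Yes. I(P;Q) = 1.2988 bits, which is > 0.5 bits.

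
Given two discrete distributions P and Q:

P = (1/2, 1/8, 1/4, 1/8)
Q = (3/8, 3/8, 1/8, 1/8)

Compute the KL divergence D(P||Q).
D(P||Q) = Σ P(i) log₂(P(i)/Q(i))
  i=0: (1/2) × log₂((1/2)/(3/8)) = (1/2) × log₂(4/3) = 0.2075
  i=1: (1/8) × log₂((1/8)/(3/8)) = (1/8) × log₂(1/3) = -0.1981
  i=2: (1/4) × log₂((1/4)/(1/8)) = (1/4) × log₂(2) = 0.2500
  i=3: (1/8) × log₂((1/8)/(1/8)) = (1/8) × log₂(1) = 0.0000
D(P||Q) = 0.2075 - 0.1981 + 0.2500 + 0.0000
  = 0.2594 bits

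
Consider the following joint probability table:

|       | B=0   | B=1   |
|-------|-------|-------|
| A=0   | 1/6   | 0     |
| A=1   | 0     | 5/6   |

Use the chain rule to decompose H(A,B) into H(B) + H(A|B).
By the chain rule: H(A,B) = H(B) + H(A|B)

Marginal P(B) (column sums):
  P(B=0) = 1/6 + 0 = 1/6
  P(B=1) = 0 + 5/6 = 5/6
H(B) = -[(1/6)·log₂(1/6) + (5/6)·log₂(5/6)]
  = 0.4308 + 0.2192
  = 0.6500 bits
H(A|B) = -Σ P(A,B)·log₂ P(A|B), where P(A|B) = P(A,B) / P(B)
  (cells with P(A,B) = 0 contribute 0)
  (A=0,B=0): P(A|B) = (1/6)/(1/6) = 1;  -(1/6)·log₂(1) = 0.0000
  (A=1,B=1): P(A|B) = (5/6)/(5/6) = 1;  -(5/6)·log₂(1) = 0.0000
H(A|B) = 0.0000 + 0.0000
  = 0.0000 bits

H(A,B) = H(B) + H(A|B) = 0.6500 + 0.0000 = 0.6500 bits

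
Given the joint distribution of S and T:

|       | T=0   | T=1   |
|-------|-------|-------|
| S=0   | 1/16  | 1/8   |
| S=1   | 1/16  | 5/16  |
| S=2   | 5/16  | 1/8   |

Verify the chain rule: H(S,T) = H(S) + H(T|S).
Left side:
H(S,T) = -[(1/16)·log₂(1/16) + (1/8)·log₂(1/8) + (1/16)·log₂(1/16) + (5/16)·log₂(5/16) + (5/16)·log₂(5/16) + (1/8)·log₂(1/8)]
  = 0.2500 + 0.3750 + 0.2500 + 0.5244 + 0.5244 + 0.3750
  = 2.2988 bits

Right side:
Marginal P(S) (row sums):
  P(S=0) = 1/16 + 1/8 = 3/16
  P(S=1) = 1/16 + 5/16 = 3/8
  P(S=2) = 5/16 + 1/8 = 7/16
H(S) = -[(3/16)·log₂(3/16) + (3/8)·log₂(3/8) + (7/16)·log₂(7/16)]
  = 0.4528 + 0.5306 + 0.5218
  = 1.5052 bits
H(T|S) = -Σ P(S,T)·log₂ P(T|S), where P(T|S) = P(S,T) / P(S)
  (S=0,T=0): P(T|S) = (1/16)/(3/16) = 1/3;  -(1/16)·log₂(1/3) = 0.0991
  (S=0,T=1): P(T|S) = (1/8)/(3/16) = 2/3;  -(1/8)·log₂(2/3) = 0.0731
  (S=1,T=0): P(T|S) = (1/16)/(3/8) = 1/6;  -(1/16)·log₂(1/6) = 0.1616
  (S=1,T=1): P(T|S) = (5/16)/(3/8) = 5/6;  -(5/16)·log₂(5/6) = 0.0822
  (S=2,T=0): P(T|S) = (5/16)/(7/16) = 5/7;  -(5/16)·log₂(5/7) = 0.1517
  (S=2,T=1): P(T|S) = (1/8)/(7/16) = 2/7;  -(1/8)·log₂(2/7) = 0.2259
H(T|S) = 0.0991 + 0.0731 + 0.1616 + 0.0822 + 0.1517 + 0.2259
  = 0.7936 bits
H(S) + H(T|S) = 1.5052 + 0.7936 = 2.2988 bits

Both sides equal 2.2988 bits, so the chain rule holds ✓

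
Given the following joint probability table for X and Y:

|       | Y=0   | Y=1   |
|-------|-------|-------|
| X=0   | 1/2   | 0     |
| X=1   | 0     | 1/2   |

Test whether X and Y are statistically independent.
Marginal P(X) (row sums):
  P(X=0) = 1/2 + 0 = 1/2
  P(X=1) = 0 + 1/2 = 1/2
Marginal P(Y) (column sums):
  P(Y=0) = 1/2 + 0 = 1/2
  P(Y=1) = 0 + 1/2 = 1/2

X and Y are independent iff P(X=i,Y=j) = P(X=i)·P(Y=j) for every cell.
  P(X=0)·P(Y=0) = 1/2 × 1/2 = 1/4, but P(X=0,Y=0) = 1/2 ✗

No, X and Y are not independent. Quantitatively, I(X;Y) > 0:

H(X) = -[(1/2)·log₂(1/2) + (1/2)·log₂(1/2)]
  = 0.5000 + 0.5000
  = 1.0000 bits
H(Y) = -[(1/2)·log₂(1/2) + (1/2)·log₂(1/2)]
  = 0.5000 + 0.5000
  = 1.0000 bits
H(X,Y) = -[(1/2)·log₂(1/2) + (1/2)·log₂(1/2)]
  = 0.5000 + 0.5000
  = 1.0000 bits
I(X;Y) = H(X) + H(Y) - H(X,Y) = 1.0000 + 1.0000 - 1.0000 = 1.0000 bits > 0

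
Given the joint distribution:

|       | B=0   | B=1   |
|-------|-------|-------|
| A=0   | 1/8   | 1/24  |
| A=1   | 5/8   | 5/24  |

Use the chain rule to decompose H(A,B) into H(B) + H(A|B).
By the chain rule: H(A,B) = H(B) + H(A|B)

Marginal P(B) (column sums):
  P(B=0) = 1/8 + 5/8 = 3/4
  P(B=1) = 1/24 + 5/24 = 1/4
H(B) = -[(3/4)·log₂(3/4) + (1/4)·log₂(1/4)]
  = 0.3113 + 0.5000
  = 0.8113 bits
H(A|B) = -Σ P(A,B)·log₂ P(A|B), where P(A|B) = P(A,B) / P(B)
  (A=0,B=0): P(A|B) = (1/8)/(3/4) = 1/6;  -(1/8)·log₂(1/6) = 0.3231
  (A=0,B=1): P(A|B) = (1/24)/(1/4) = 1/6;  -(1/24)·log₂(1/6) = 0.1077
  (A=1,B=0): P(A|B) = (5/8)/(3/4) = 5/6;  -(5/8)·log₂(5/6) = 0.1644
  (A=1,B=1): P(A|B) = (5/24)/(1/4) = 5/6;  -(5/24)·log₂(5/6) = 0.0548
H(A|B) = 0.3231 + 0.1077 + 0.1644 + 0.0548
  = 0.6500 bits

H(A,B) = H(B) + H(A|B) = 0.8113 + 0.6500 = 1.4613 bits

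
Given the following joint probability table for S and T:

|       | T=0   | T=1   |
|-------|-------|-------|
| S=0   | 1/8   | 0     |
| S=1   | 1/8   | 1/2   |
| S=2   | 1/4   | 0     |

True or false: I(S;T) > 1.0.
Marginal P(S) (row sums):
  P(S=0) = 1/8 + 0 = 1/8
  P(S=1) = 1/8 + 1/2 = 5/8
  P(S=2) = 1/4 + 0 = 1/4
Marginal P(T) (column sums):
  P(T=0) = 1/8 + 1/8 + 1/4 = 1/2
  P(T=1) = 0 + 1/2 + 0 = 1/2

H(S) = -[(1/8)·log₂(1/8) + (5/8)·log₂(5/8) + (1/4)·log₂(1/4)]
  = 0.3750 + 0.4238 + 0.5000
  = 1.2988 bits
H(T) = -[(1/2)·log₂(1/2) + (1/2)·log₂(1/2)]
  = 0.5000 + 0.5000
  = 1.0000 bits
H(S,T) = -[(1/8)·log₂(1/8) + (1/8)·log₂(1/8) + (1/2)·log₂(1/2) + (1/4)·log₂(1/4)]
  = 0.3750 + 0.3750 + 0.5000 + 0.5000
  = 1.7500 bits

I(S;T) = H(S) + H(T) - H(S,T)
  = 1.2988 + 1.0000 - 1.7500
  = 0.5488 bits

False. I(S;T) = 0.5488 bits, which is ≤ 1.0 bits.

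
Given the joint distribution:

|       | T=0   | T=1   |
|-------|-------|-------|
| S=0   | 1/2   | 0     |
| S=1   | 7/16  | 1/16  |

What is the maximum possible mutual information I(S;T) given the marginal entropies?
The upper bound on mutual information is I(S;T) ≤ min(H(S), H(T)).

Marginal P(S) (row sums):
  P(S=0) = 1/2 + 0 = 1/2
  P(S=1) = 7/16 + 1/16 = 1/2
Marginal P(T) (column sums):
  P(T=0) = 1/2 + 7/16 = 15/16
  P(T=1) = 0 + 1/16 = 1/16

H(S) = -[(1/2)·log₂(1/2) + (1/2)·log₂(1/2)]
  = 0.5000 + 0.5000
  = 1.0000 bits
H(T) = -[(15/16)·log₂(15/16) + (1/16)·log₂(1/16)]
  = 0.0873 + 0.2500
  = 0.3373 bits

Maximum possible I(S;T) = min(1.0000, 0.3373) = 0.3373 bits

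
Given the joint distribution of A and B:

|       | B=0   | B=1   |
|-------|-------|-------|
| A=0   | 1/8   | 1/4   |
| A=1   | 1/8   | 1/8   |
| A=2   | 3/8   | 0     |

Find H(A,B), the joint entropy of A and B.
H(A,B) = -Σ P(A,B) log₂ P(A,B), summed over the non-zero cells:
H(A,B) = -[(1/8)·log₂(1/8) + (1/4)·log₂(1/4) + (1/8)·log₂(1/8) + (1/8)·log₂(1/8) + (3/8)·log₂(3/8)]
  = 0.3750 + 0.5000 + 0.3750 + 0.3750 + 0.5306
  = 2.1556 bits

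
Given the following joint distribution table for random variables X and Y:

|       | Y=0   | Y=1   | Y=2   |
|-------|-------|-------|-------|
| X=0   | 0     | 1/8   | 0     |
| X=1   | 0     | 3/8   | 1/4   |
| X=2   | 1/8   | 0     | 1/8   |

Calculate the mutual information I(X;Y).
Marginal P(X) (row sums):
  P(X=0) = 0 + 1/8 + 0 = 1/8
  P(X=1) = 0 + 3/8 + 1/4 = 5/8
  P(X=2) = 1/8 + 0 + 1/8 = 1/4
Marginal P(Y) (column sums):
  P(Y=0) = 0 + 0 + 1/8 = 1/8
  P(Y=1) = 1/8 + 3/8 + 0 = 1/2
  P(Y=2) = 0 + 1/4 + 1/8 = 3/8

H(X) = -[(1/8)·log₂(1/8) + (5/8)·log₂(5/8) + (1/4)·log₂(1/4)]
  = 0.3750 + 0.4238 + 0.5000
  = 1.2988 bits
H(Y) = -[(1/8)·log₂(1/8) + (1/2)·log₂(1/2) + (3/8)·log₂(3/8)]
  = 0.3750 + 0.5000 + 0.5306
  = 1.4056 bits
H(X,Y) = -[(1/8)·log₂(1/8) + (3/8)·log₂(3/8) + (1/4)·log₂(1/4) + (1/8)·log₂(1/8) + (1/8)·log₂(1/8)]
  = 0.3750 + 0.5306 + 0.5000 + 0.3750 + 0.3750
  = 2.1556 bits

I(X;Y) = H(X) + H(Y) - H(X,Y)
  = 1.2988 + 1.4056 - 2.1556
  = 0.5488 bits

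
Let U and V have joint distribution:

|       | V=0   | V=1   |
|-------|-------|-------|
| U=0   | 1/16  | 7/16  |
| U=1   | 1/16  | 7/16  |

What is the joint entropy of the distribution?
H(U,V) = -Σ P(U,V) log₂ P(U,V), summed over the non-zero cells:
H(U,V) = -[(1/16)·log₂(1/16) + (7/16)·log₂(7/16) + (1/16)·log₂(1/16) + (7/16)·log₂(7/16)]
  = 0.2500 + 0.5218 + 0.2500 + 0.5218
  = 1.5436 bits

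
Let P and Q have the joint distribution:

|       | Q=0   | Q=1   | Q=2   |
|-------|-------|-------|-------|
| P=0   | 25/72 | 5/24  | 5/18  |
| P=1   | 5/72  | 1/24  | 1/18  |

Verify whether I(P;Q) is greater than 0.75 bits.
Marginal P(P) (row sums):
  P(P=0) = 25/72 + 5/24 + 5/18 = 5/6
  P(P=1) = 5/72 + 1/24 + 1/18 = 1/6
Marginal P(Q) (column sums):
  P(Q=0) = 25/72 + 5/72 = 5/12
  P(Q=1) = 5/24 + 1/24 = 1/4
  P(Q=2) = 5/18 + 1/18 = 1/3

H(P) = -[(5/6)·log₂(5/6) + (1/6)·log₂(1/6)]
  = 0.2192 + 0.4308
  = 0.6500 bits
H(Q) = -[(5/12)·log₂(5/12) + (1/4)·log₂(1/4) + (1/3)·log₂(1/3)]
  = 0.5263 + 0.5000 + 0.5283
  = 1.5546 bits
H(P,Q) = -[(25/72)·log₂(25/72) + (5/24)·log₂(5/24) + (5/18)·log₂(5/18) + (5/72)·log₂(5/72) + (1/24)·log₂(1/24) + (1/18)·log₂(1/18)]
  = 0.5299 + 0.4715 + 0.5133 + 0.2672 + 0.1910 + 0.2317
  = 2.2046 bits

I(P;Q) = H(P) + H(Q) - H(P,Q)
  = 0.6500 + 1.5546 - 2.2046
  = 0.0000 bits

No. I(P;Q) = 0.0000 bits, which is ≤ 0.75 bits.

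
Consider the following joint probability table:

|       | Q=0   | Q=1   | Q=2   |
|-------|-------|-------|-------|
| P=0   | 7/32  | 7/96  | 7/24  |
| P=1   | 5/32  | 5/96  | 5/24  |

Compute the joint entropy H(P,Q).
H(P,Q) = -Σ P(P,Q) log₂ P(P,Q), summed over the non-zero cells:
H(P,Q) = -[(7/32)·log₂(7/32) + (7/96)·log₂(7/96) + (7/24)·log₂(7/24) + (5/32)·log₂(5/32) + (5/96)·log₂(5/96) + (5/24)·log₂(5/24)]
  = 0.4796 + 0.2755 + 0.5185 + 0.4184 + 0.2220 + 0.4715
  = 2.3855 bits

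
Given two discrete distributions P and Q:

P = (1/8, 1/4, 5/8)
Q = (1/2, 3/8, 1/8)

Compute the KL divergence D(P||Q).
D(P||Q) = Σ P(i) log₂(P(i)/Q(i))
  i=0: (1/8) × log₂((1/8)/(1/2)) = (1/8) × log₂(1/4) = -0.2500
  i=1: (1/4) × log₂((1/4)/(3/8)) = (1/4) × log₂(2/3) = -0.1462
  i=2: (5/8) × log₂((5/8)/(1/8)) = (5/8) × log₂(5) = 1.4512
D(P||Q) = -0.2500 - 0.1462 + 1.4512
  = 1.0550 bits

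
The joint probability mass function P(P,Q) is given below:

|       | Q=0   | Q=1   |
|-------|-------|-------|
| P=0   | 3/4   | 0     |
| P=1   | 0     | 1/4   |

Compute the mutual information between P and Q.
Marginal P(P) (row sums):
  P(P=0) = 3/4 + 0 = 3/4
  P(P=1) = 0 + 1/4 = 1/4
Marginal P(Q) (column sums):
  P(Q=0) = 3/4 + 0 = 3/4
  P(Q=1) = 0 + 1/4 = 1/4

H(P) = -[(3/4)·log₂(3/4) + (1/4)·log₂(1/4)]
  = 0.3113 + 0.5000
  = 0.8113 bits
H(Q) = -[(3/4)·log₂(3/4) + (1/4)·log₂(1/4)]
  = 0.3113 + 0.5000
  = 0.8113 bits
H(P,Q) = -[(3/4)·log₂(3/4) + (1/4)·log₂(1/4)]
  = 0.3113 + 0.5000
  = 0.8113 bits

I(P;Q) = H(P) + H(Q) - H(P,Q)
  = 0.8113 + 0.8113 - 0.8113
  = 0.8113 bits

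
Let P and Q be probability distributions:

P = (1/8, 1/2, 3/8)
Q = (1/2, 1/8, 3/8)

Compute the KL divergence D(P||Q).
D(P||Q) = Σ P(i) log₂(P(i)/Q(i))
  i=0: (1/8) × log₂((1/8)/(1/2)) = (1/8) × log₂(1/4) = -0.2500
  i=1: (1/2) × log₂((1/2)/(1/8)) = (1/2) × log₂(4) = 1.0000
  i=2: (3/8) × log₂((3/8)/(3/8)) = (3/8) × log₂(1) = 0.0000
D(P||Q) = -0.2500 + 1.0000 + 0.0000
  = 0.7500 bits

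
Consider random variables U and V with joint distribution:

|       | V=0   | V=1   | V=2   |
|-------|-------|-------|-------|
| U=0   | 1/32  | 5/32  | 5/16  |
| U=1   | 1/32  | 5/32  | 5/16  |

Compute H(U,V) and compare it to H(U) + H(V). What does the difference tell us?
Marginal P(U) (row sums):
  P(U=0) = 1/32 + 5/32 + 5/16 = 1/2
  P(U=1) = 1/32 + 5/32 + 5/16 = 1/2
Marginal P(V) (column sums):
  P(V=0) = 1/32 + 1/32 = 1/16
  P(V=1) = 5/32 + 5/32 = 5/16
  P(V=2) = 5/16 + 5/16 = 5/8

H(U,V) = -[(1/32)·log₂(1/32) + (5/32)·log₂(5/32) + (5/16)·log₂(5/16) + (1/32)·log₂(1/32) + (5/32)·log₂(5/32) + (5/16)·log₂(5/16)]
  = 0.1563 + 0.4184 + 0.5244 + 0.1563 + 0.4184 + 0.5244
  = 2.1982 bits
H(U) = -[(1/2)·log₂(1/2) + (1/2)·log₂(1/2)]
  = 0.5000 + 0.5000
  = 1.0000 bits
H(V) = -[(1/16)·log₂(1/16) + (5/16)·log₂(5/16) + (5/8)·log₂(5/8)]
  = 0.2500 + 0.5244 + 0.4238
  = 1.1982 bits

H(U) + H(V) = 1.0000 + 1.1982 = 2.1982 bits
Difference: H(U) + H(V) - H(U,V) = 2.1982 - 2.1982 = 0.0000 bits = I(U;V)

The difference is the mutual information; it is 0 here, so U and V are independent (the joint entropy equals the sum of the marginal entropies).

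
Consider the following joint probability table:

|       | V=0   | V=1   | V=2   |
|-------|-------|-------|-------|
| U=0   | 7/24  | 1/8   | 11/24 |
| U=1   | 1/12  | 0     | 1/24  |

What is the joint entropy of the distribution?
H(U,V) = -Σ P(U,V) log₂ P(U,V), summed over the non-zero cells:
H(U,V) = -[(7/24)·log₂(7/24) + (1/8)·log₂(1/8) + (11/24)·log₂(11/24) + (1/12)·log₂(1/12) + (1/24)·log₂(1/24)]
  = 0.5185 + 0.3750 + 0.5159 + 0.2987 + 0.1910
  = 1.8991 bits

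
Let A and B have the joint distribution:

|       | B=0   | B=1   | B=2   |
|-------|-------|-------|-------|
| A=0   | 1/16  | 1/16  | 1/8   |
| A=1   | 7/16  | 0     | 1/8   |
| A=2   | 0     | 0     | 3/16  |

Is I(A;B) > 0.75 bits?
Marginal P(A) (row sums):
  P(A=0) = 1/16 + 1/16 + 1/8 = 1/4
  P(A=1) = 7/16 + 0 + 1/8 = 9/16
  P(A=2) = 0 + 0 + 3/16 = 3/16
Marginal P(B) (column sums):
  P(B=0) = 1/16 + 7/16 + 0 = 1/2
  P(B=1) = 1/16 + 0 + 0 = 1/16
  P(B=2) = 1/8 + 1/8 + 3/16 = 7/16

H(A) = -[(1/4)·log₂(1/4) + (9/16)·log₂(9/16) + (3/16)·log₂(3/16)]
  = 0.5000 + 0.4669 + 0.4528
  = 1.4197 bits
H(B) = -[(1/2)·log₂(1/2) + (1/16)·log₂(1/16) + (7/16)·log₂(7/16)]
  = 0.5000 + 0.2500 + 0.5218
  = 1.2718 bits
H(A,B) = -[(1/16)·log₂(1/16) + (1/16)·log₂(1/16) + (1/8)·log₂(1/8) + (7/16)·log₂(7/16) + (1/8)·log₂(1/8) + (3/16)·log₂(3/16)]
  = 0.2500 + 0.2500 + 0.3750 + 0.5218 + 0.3750 + 0.4528
  = 2.2246 bits

I(A;B) = H(A) + H(B) - H(A,B)
  = 1.4197 + 1.2718 - 2.2246
  = 0.4669 bits

No. I(A;B) = 0.4669 bits, which is ≤ 0.75 bits.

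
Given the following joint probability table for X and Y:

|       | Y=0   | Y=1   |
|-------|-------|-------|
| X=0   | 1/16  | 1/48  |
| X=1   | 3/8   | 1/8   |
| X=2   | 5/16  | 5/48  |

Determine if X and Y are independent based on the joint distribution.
Marginal P(X) (row sums):
  P(X=0) = 1/16 + 1/48 = 1/12
  P(X=1) = 3/8 + 1/8 = 1/2
  P(X=2) = 5/16 + 5/48 = 5/12
Marginal P(Y) (column sums):
  P(Y=0) = 1/16 + 3/8 + 5/16 = 3/4
  P(Y=1) = 1/48 + 1/8 + 5/48 = 1/4

X and Y are independent iff P(X=i,Y=j) = P(X=i)·P(Y=j) for every cell.
  P(X=0)·P(Y=0) = 1/12 × 3/4 = 1/16 = P(X=0,Y=0) ✓
  P(X=0)·P(Y=1) = 1/12 × 1/4 = 1/48 = P(X=0,Y=1) ✓
  P(X=1)·P(Y=0) = 1/2 × 3/4 = 3/8 = P(X=1,Y=0) ✓
  P(X=1)·P(Y=1) = 1/2 × 1/4 = 1/8 = P(X=1,Y=1) ✓
  P(X=2)·P(Y=0) = 5/12 × 3/4 = 5/16 = P(X=2,Y=0) ✓
  P(X=2)·P(Y=1) = 5/12 × 1/4 = 5/48 = P(X=2,Y=1) ✓

Yes, X and Y are independent: every cell factors, so I(X;Y) = 0 bits.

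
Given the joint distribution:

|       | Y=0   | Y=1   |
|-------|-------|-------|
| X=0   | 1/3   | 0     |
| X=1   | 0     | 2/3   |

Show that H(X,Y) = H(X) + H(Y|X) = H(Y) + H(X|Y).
Marginal P(X) (row sums):
  P(X=0) = 1/3 + 0 = 1/3
  P(X=1) = 0 + 2/3 = 2/3
Marginal P(Y) (column sums):
  P(Y=0) = 1/3 + 0 = 1/3
  P(Y=1) = 0 + 2/3 = 2/3

Decomposition 1: H(X) + H(Y|X)
H(X) = -[(1/3)·log₂(1/3) + (2/3)·log₂(2/3)]
  = 0.5283 + 0.3900
  = 0.9183 bits
H(Y|X) = -Σ P(X,Y)·log₂ P(Y|X), where P(Y|X) = P(X,Y) / P(X)
  (cells with P(X,Y) = 0 contribute 0)
  (X=0,Y=0): P(Y|X) = (1/3)/(1/3) = 1;  -(1/3)·log₂(1) = 0.0000
  (X=1,Y=1): P(Y|X) = (2/3)/(2/3) = 1;  -(2/3)·log₂(1) = 0.0000
H(Y|X) = 0.0000 + 0.0000
  = 0.0000 bits
H(X) + H(Y|X) = 0.9183 + 0.0000 = 0.9183 bits

Decomposition 2: H(Y) + H(X|Y)
H(Y) = -[(1/3)·log₂(1/3) + (2/3)·log₂(2/3)]
  = 0.5283 + 0.3900
  = 0.9183 bits
H(X|Y) = -Σ P(X,Y)·log₂ P(X|Y), where P(X|Y) = P(X,Y) / P(Y)
  (cells with P(X,Y) = 0 contribute 0)
  (X=0,Y=0): P(X|Y) = (1/3)/(1/3) = 1;  -(1/3)·log₂(1) = 0.0000
  (X=1,Y=1): P(X|Y) = (2/3)/(2/3) = 1;  -(2/3)·log₂(1) = 0.0000
H(X|Y) = 0.0000 + 0.0000
  = 0.0000 bits
H(Y) + H(X|Y) = 0.9183 + 0.0000 = 0.9183 bits

Direct computation of the joint entropy:
H(X,Y) = -[(1/3)·log₂(1/3) + (2/3)·log₂(2/3)]
  = 0.5283 + 0.3900
  = 0.9183 bits

All three agree: H(X,Y) = 0.9183 bits ✓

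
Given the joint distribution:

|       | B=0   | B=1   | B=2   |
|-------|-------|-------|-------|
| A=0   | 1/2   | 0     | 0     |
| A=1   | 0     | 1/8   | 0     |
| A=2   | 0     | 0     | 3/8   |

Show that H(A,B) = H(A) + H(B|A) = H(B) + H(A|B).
Marginal P(A) (row sums):
  P(A=0) = 1/2 + 0 + 0 = 1/2
  P(A=1) = 0 + 1/8 + 0 = 1/8
  P(A=2) = 0 + 0 + 3/8 = 3/8
Marginal P(B) (column sums):
  P(B=0) = 1/2 + 0 + 0 = 1/2
  P(B=1) = 0 + 1/8 + 0 = 1/8
  P(B=2) = 0 + 0 + 3/8 = 3/8

Decomposition 1: H(A) + H(B|A)
H(A) = -[(1/2)·log₂(1/2) + (1/8)·log₂(1/8) + (3/8)·log₂(3/8)]
  = 0.5000 + 0.3750 + 0.5306
  = 1.4056 bits
H(B|A) = -Σ P(A,B)·log₂ P(B|A), where P(B|A) = P(A,B) / P(A)
  (cells with P(A,B) = 0 contribute 0)
  (A=0,B=0): P(B|A) = (1/2)/(1/2) = 1;  -(1/2)·log₂(1) = 0.0000
  (A=1,B=1): P(B|A) = (1/8)/(1/8) = 1;  -(1/8)·log₂(1) = 0.0000
  (A=2,B=2): P(B|A) = (3/8)/(3/8) = 1;  -(3/8)·log₂(1) = 0.0000
H(B|A) = 0.0000 + 0.0000 + 0.0000
  = 0.0000 bits
H(A) + H(B|A) = 1.4056 + 0.0000 = 1.4056 bits

Decomposition 2: H(B) + H(A|B)
H(B) = -[(1/2)·log₂(1/2) + (1/8)·log₂(1/8) + (3/8)·log₂(3/8)]
  = 0.5000 + 0.3750 + 0.5306
  = 1.4056 bits
H(A|B) = -Σ P(A,B)·log₂ P(A|B), where P(A|B) = P(A,B) / P(B)
  (cells with P(A,B) = 0 contribute 0)
  (A=0,B=0): P(A|B) = (1/2)/(1/2) = 1;  -(1/2)·log₂(1) = 0.0000
  (A=1,B=1): P(A|B) = (1/8)/(1/8) = 1;  -(1/8)·log₂(1) = 0.0000
  (A=2,B=2): P(A|B) = (3/8)/(3/8) = 1;  -(3/8)·log₂(1) = 0.0000
H(A|B) = 0.0000 + 0.0000 + 0.0000
  = 0.0000 bits
H(B) + H(A|B) = 1.4056 + 0.0000 = 1.4056 bits

Direct computation of the joint entropy:
H(A,B) = -[(1/2)·log₂(1/2) + (1/8)·log₂(1/8) + (3/8)·log₂(3/8)]
  = 0.5000 + 0.3750 + 0.5306
  = 1.4056 bits

All three agree: H(A,B) = 1.4056 bits ✓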